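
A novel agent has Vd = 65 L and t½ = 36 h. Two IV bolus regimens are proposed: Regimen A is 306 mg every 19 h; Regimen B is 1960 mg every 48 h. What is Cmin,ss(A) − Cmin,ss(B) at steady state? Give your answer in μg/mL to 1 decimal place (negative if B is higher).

Regimen A: f = (1/2)^(19/36) ≈ 0.6936; Cmin,ss = (306/65)·f/(1−f) ≈ 10.657 μg/mL.
Regimen B: f = (1/2)^(48/36) ≈ 0.3969; Cmin,ss = (1960/65)·f/(1−f) ≈ 19.844 μg/mL.
Difference ≈ 10.657 − 19.844 ≈ -9.187 μg/mL.

-9.2 μg/mL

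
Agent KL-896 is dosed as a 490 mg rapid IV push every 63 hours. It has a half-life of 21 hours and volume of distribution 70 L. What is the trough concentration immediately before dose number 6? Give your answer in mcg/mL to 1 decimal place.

1.0 mcg/mL

f = (1/2)^(τ/t½) = (1/2)^(63/21) ≈ 0.1250.
C₀ = D/Vd = 490/70 ≈ 7.000 mcg/mL.
Before the 6th dose, 5 doses have been given. Superposition: Cmin = C₀·(f + f² + … + f^5).
≈ 7.000 × (0.1250 + 0.0156 + 0.0020 + 0.0002 + 0.0000) ≈ 7.000 × 0.1428 ≈ 1.000 mcg/mL.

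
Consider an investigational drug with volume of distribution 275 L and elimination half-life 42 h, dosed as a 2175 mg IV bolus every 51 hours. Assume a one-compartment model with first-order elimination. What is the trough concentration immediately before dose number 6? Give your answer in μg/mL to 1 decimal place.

5.9 μg/mL

f = (1/2)^(τ/t½) = (1/2)^(51/42) ≈ 0.4310.
C₀ = D/Vd = 2175/275 ≈ 7.909 μg/mL.
Before the 6th dose, 5 doses have been given. Superposition: Cmin = C₀·(f + f² + … + f^5).
≈ 7.909 × (0.4310 + 0.1858 + 0.0801 + 0.0345 + 0.0149) ≈ 7.909 × 0.7463 ≈ 5.902 μg/mL.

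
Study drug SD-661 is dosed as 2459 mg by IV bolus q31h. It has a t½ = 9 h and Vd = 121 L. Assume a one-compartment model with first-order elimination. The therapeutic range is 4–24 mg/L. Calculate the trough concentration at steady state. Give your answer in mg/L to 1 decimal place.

k = ln2/t½ = ln2/9 ≈ 0.077016 h⁻¹; fraction remaining f = e^(−kτ) = e^(−0.077016×31) ≈ 0.0919.
Each bolus raises the concentration by D/Vd = 2459/121 ≈ 20.322 mg/L.
Steady-state trough Cmin,ss = C₀·f/(1−f) ≈ 20.322 × 0.0919/0.9081 ≈ 2.057 mg/L.
Trough 2.1 mg/L vs MEC 4 mg/L: subtherapeutic.

2.1 mg/L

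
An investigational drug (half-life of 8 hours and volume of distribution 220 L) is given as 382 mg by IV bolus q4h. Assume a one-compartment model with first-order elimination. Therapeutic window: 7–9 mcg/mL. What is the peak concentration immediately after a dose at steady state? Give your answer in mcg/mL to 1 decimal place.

τ/t½ = 4/8 ≈ 0.5, so fraction remaining f = (1/2)^(4/8) ≈ 0.7071.
Accumulation ratio R = 1/(1 − f) ≈ 1/0.2929 ≈ 3.4141.
Each bolus raises the concentration by D/Vd = 382/220 ≈ 1.736 mcg/mL.
Cmax,ss = C₀/(1 − f) ≈ 1.736/0.2929 ≈ 5.927 mcg/mL.
Peak 5.9 mcg/mL vs MTC 9 mcg/mL: below toxic threshold.

5.9 mcg/mL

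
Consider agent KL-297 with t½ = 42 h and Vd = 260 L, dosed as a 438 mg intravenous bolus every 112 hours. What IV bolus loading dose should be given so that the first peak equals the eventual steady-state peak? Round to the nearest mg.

520 mg

f = (1/2)^(112/42) ≈ 0.157490; accumulation ratio R = 1/(1−f) ≈ 1.18693.
Loading dose to hit Cmax,ss on first dose: D_load = D_maint·R ≈ 438 × 1.18693 ≈ 519.88 mg.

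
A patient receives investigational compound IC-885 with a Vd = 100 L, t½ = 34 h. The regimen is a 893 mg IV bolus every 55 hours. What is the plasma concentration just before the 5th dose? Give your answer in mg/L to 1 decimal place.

4.3 mg/L

f = (1/2)^(τ/t½) = (1/2)^(55/34) ≈ 0.3259.
C₀ = D/Vd = 893/100 ≈ 8.930 mg/L.
Before the 5th dose, 4 doses have been given. Superposition: Cmin = C₀·(f + f² + … + f^4).
≈ 8.930 × (0.3259 + 0.1062 + 0.0346 + 0.0113) ≈ 8.930 × 0.4780 ≈ 4.269 mg/L.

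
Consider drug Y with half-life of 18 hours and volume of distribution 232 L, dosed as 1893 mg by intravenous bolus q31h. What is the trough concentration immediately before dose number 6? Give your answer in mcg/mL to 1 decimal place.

3.5 mcg/mL

f = (1/2)^(τ/t½) = (1/2)^(31/18) ≈ 0.3031.
C₀ = D/Vd = 1893/232 ≈ 8.159 mcg/mL.
Before the 6th dose, 5 doses have been given. Superposition: Cmin = C₀·(f + f² + … + f^5).
≈ 8.159 × (0.3031 + 0.0919 + 0.0278 + 0.0084 + 0.0026) ≈ 8.159 × 0.4338 ≈ 3.539 mcg/mL.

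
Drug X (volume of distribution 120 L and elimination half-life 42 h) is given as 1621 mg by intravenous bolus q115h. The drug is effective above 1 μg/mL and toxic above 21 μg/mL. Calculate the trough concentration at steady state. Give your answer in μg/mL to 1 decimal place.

τ/t½ = 115/42 ≈ 2.7381, so fraction remaining f = (1/2)^(115/42) ≈ 0.1499.
Accumulation ratio R = 1/(1 − f) ≈ 1/0.8501 ≈ 1.1763.
Each bolus raises the concentration by D/Vd = 1621/120 ≈ 13.508 μg/mL.
Steady-state peak Cmax,ss = C₀·R ≈ 13.508 × 1.1763 ≈ 15.889 μg/mL.
Steady-state trough Cmin,ss = Cmax,ss·f ≈ 15.889 × 0.1499 ≈ 2.382 μg/mL.
Trough 2.4 μg/mL vs MEC 1 μg/mL: adequate.

2.4 μg/mL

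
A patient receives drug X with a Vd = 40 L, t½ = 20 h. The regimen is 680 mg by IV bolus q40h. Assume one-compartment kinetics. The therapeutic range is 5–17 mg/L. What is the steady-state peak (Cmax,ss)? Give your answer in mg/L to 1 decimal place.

The dosing interval is 2 half-lives, so f = 2^(−2) = 0.25.
At steady state, R = 1/(1 − 0.25) = 4/3.
Single-dose peak C₀ = D/Vd = 680/40 = 17 mg/L.
Steady-state peak Cmax,ss = C₀·R = 17 × 4/3 ≈ 22.667 mg/L.
Peak 22.7 mg/L vs MTC 17 mg/L: exceeds toxic threshold.

22.7 mg/L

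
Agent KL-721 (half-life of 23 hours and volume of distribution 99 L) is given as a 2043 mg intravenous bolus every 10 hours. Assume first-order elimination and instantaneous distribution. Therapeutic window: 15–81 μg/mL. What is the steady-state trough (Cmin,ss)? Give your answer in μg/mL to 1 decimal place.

58.7 μg/mL

k = ln2/t½ = ln2/23 ≈ 0.030137 h⁻¹; fraction remaining f = e^(−kτ) = e^(−0.030137×10) ≈ 0.7398.
At steady state, accumulation factor R = 1/(1 − e^(−kτ)) ≈ 3.8432.
Single-dose peak C₀ = D/Vd = 2043/99 ≈ 20.636 μg/mL.
Steady-state peak Cmax,ss = C₀·R ≈ 20.636 × 3.8432 ≈ 79.308 μg/mL.
One interval later, Cmin,ss = Cmax,ss·e^(−kτ) ≈ 79.308 × 0.7398 ≈ 58.672 μg/mL.
Trough 58.7 μg/mL vs MEC 15 μg/mL: adequate.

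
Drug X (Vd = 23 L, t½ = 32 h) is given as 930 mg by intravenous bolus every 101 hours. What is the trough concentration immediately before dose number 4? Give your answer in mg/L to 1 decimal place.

f = (1/2)^(τ/t½) = (1/2)^(101/32) ≈ 0.1122.
C₀ = D/Vd = 930/23 ≈ 40.435 mg/L.
Before the 4th dose, 3 doses have been given. Superposition: Cmin = C₀·(f + f² + … + f^3).
≈ 40.435 × (0.1122 + 0.0126 + 0.0014) ≈ 40.435 × 0.1262 ≈ 5.103 mg/L.

5.1 mg/L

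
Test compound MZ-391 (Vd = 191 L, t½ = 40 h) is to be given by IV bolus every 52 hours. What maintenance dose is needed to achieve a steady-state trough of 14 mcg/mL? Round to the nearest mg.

τ/t½ = 52/40 ≈ 1.3, so f = (1/2)^(52/40) ≈ 0.406126.
Cmin,ss = (D/Vd)·f/(1−f), so D = Cmin,ss·Vd·(1−f)/f.
D = 14 × 191 × (1−f)/f ≈ 14 × 191 × 1.46229 ≈ 3910.16 mg.

3910 mg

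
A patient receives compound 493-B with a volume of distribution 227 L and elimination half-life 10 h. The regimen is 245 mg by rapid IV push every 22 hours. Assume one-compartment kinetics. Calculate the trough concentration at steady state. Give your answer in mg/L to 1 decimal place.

τ/t½ = 22/10 ≈ 2.2, so fraction remaining f = (1/2)^(22/10) ≈ 0.2176.
At steady state, accumulation factor R = 1/(1 − e^(−kτ)) ≈ 1.2781.
Each bolus raises the concentration by D/Vd = 245/227 ≈ 1.079 mg/L.
Steady-state peak Cmax,ss = C₀·R ≈ 1.079 × 1.2781 ≈ 1.379 mg/L.
Steady-state trough Cmin,ss = Cmax,ss·f ≈ 1.379 × 0.2176 ≈ 0.300 mg/L.

0.3 mg/L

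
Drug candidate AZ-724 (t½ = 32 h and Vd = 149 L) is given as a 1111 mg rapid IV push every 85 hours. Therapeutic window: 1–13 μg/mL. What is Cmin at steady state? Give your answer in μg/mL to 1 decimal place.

1.4 μg/mL

Over one 85-h interval, 85/32 ≈ 2.6562 half-lives elapse, leaving f ≈ 0.1586 of each dose.
Accumulation ratio R = 1/(1 − f) ≈ 1/0.8414 ≈ 1.1885.
Single-dose peak C₀ = D/Vd = 1111/149 ≈ 7.456 μg/mL.
Steady-state peak Cmax,ss = C₀·R ≈ 7.456 × 1.1885 ≈ 8.861 μg/mL.
Steady-state trough Cmin,ss = Cmax,ss·f ≈ 8.861 × 0.1586 ≈ 1.405 μg/mL.
Trough 1.4 μg/mL vs MEC 1 μg/mL: adequate.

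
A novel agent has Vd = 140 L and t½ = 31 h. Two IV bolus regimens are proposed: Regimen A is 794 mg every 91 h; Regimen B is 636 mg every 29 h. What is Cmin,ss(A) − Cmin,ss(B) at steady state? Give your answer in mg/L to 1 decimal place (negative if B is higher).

Regimen A: f = (1/2)^(91/31) ≈ 0.1307; Cmin,ss = (794/140)·f/(1−f) ≈ 0.853 mg/L.
Regimen B: f = (1/2)^(29/31) ≈ 0.5229; Cmin,ss = (636/140)·f/(1−f) ≈ 4.979 mg/L.
Difference ≈ 0.853 − 4.979 ≈ -4.126 mg/L.

-4.1 mg/L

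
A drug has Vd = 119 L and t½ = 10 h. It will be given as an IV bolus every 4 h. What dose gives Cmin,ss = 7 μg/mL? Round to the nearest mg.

τ/t½ = 4/10 ≈ 0.4, so f = (1/2)^(4/10) ≈ 0.757858.
Cmin,ss = (D/Vd)·f/(1−f), so D = Cmin,ss·Vd·(1−f)/f.
D = 7 × 119 × (1−f)/f ≈ 7 × 119 × 0.31951 ≈ 266.15 mg.

266 mg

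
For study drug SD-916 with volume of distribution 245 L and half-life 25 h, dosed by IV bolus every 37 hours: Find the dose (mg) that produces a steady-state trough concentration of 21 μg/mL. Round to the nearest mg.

τ/t½ = 37/25 ≈ 1.48, so f = (1/2)^(37/25) ≈ 0.358489.
Cmin,ss = (D/Vd)·f/(1−f), so D = Cmin,ss·Vd·(1−f)/f.
D = 21 × 245 × (1−f)/f ≈ 21 × 245 × 1.78949 ≈ 9206.93 mg.

9207 mg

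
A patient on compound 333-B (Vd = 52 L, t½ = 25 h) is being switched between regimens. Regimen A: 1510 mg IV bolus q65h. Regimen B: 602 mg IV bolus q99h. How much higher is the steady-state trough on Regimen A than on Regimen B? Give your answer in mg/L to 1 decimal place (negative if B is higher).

Regimen A: f = (1/2)^(65/25) ≈ 0.1649; Cmin,ss = (1510/52)·f/(1−f) ≈ 5.734 mg/L.
Regimen B: f = (1/2)^(99/25) ≈ 0.0643; Cmin,ss = (602/52)·f/(1−f) ≈ 0.796 mg/L.
Difference ≈ 5.734 − 0.796 ≈ 4.938 mg/L.

4.9 mg/L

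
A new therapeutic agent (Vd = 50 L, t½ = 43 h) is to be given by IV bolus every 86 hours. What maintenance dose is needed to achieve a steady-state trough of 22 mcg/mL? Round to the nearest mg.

τ/t½ = 86/43 ≈ 2, so f = (1/2)^(86/43) ≈ 0.250000.
Cmin,ss = (D/Vd)·f/(1−f), so D = Cmin,ss·Vd·(1−f)/f.
D = 22 × 50 × (1−f)/f ≈ 22 × 50 × 3.00000 ≈ 3300.00 mg.

3300 mg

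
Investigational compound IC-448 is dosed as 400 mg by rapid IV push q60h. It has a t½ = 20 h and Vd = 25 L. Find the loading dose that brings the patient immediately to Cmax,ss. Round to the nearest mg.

457 mg

f = (1/2)^(60/20) ≈ 0.125000; accumulation ratio R = 1/(1−f) ≈ 1.14286.
Loading dose to hit Cmax,ss on first dose: D_load = D_maint·R ≈ 400 × 1.14286 ≈ 457.14 mg.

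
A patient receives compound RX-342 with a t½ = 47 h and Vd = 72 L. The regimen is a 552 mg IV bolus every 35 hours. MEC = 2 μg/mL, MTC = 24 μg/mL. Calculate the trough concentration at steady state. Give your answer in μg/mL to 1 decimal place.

11.3 μg/mL

τ/t½ = 35/47 ≈ 0.74468, so fraction remaining f = (1/2)^(35/47) ≈ 0.5968.
At steady state, accumulation factor R = 1/(1 − e^(−kτ)) ≈ 2.4802.
Single-dose peak C₀ = D/Vd = 552/72 ≈ 7.667 μg/mL.
Cmax,ss = C₀/(1 − f) ≈ 7.667/0.4032 ≈ 19.015 μg/mL.
Steady-state trough Cmin,ss = Cmax,ss·f ≈ 19.015 × 0.5968 ≈ 11.348 μg/mL.
Trough 11.3 μg/mL vs MEC 2 μg/mL: adequate.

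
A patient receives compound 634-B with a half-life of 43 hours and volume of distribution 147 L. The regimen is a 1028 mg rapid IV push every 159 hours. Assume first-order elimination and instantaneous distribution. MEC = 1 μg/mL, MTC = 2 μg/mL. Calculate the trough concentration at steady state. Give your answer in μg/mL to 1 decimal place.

0.6 μg/mL

τ/t½ = 159/43 ≈ 3.6977, so fraction remaining f = (1/2)^(159/43) ≈ 0.0771.
At steady state, accumulation factor R = 1/(1 − e^(−kτ)) ≈ 1.0835.
Single-dose peak C₀ = D/Vd = 1028/147 ≈ 6.993 μg/mL.
Cmax,ss = C₀/(1 − f) ≈ 6.993/0.9229 ≈ 7.577 μg/mL.
Steady-state trough Cmin,ss = Cmax,ss·f ≈ 7.577 × 0.0771 ≈ 0.584 μg/mL.
Trough 0.6 μg/mL vs MEC 1 μg/mL: subtherapeutic.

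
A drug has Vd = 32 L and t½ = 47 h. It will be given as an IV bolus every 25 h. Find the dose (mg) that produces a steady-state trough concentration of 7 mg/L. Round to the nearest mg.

100 mg

τ/t½ = 25/47 ≈ 0.53191, so f = (1/2)^(25/47) ≈ 0.691636.
Cmin,ss = (D/Vd)·f/(1−f), so D = Cmin,ss·Vd·(1−f)/f.
D = 7 × 32 × (1−f)/f ≈ 7 × 32 × 0.44585 ≈ 99.87 mg.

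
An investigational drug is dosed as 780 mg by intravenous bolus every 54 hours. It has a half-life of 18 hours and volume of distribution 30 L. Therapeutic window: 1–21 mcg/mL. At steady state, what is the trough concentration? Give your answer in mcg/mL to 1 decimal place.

τ = 54 h = 3 half-lives, so f = (1/2)^3 = 0.125.
Accumulation ratio R = 1/(1 − f) = 1/0.875 = 8/7.
Single-dose peak C₀ = D/Vd = 780/30 = 26 mcg/mL.
Steady-state peak Cmax,ss = C₀·R = 26 × 8/7 ≈ 29.714 mcg/mL.
Steady-state trough Cmin,ss = Cmax,ss·f ≈ 29.714 × 0.125 ≈ 3.714 mcg/mL.
Trough 3.7 mcg/mL vs MEC 1 mcg/mL: adequate.

3.7 mcg/mL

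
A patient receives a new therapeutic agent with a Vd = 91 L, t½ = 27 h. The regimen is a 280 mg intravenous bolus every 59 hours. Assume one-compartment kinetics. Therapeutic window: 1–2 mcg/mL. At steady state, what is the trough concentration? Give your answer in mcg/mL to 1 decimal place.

0.9 mcg/mL

Over one 59-h interval, 59/27 ≈ 2.1852 half-lives elapse, leaving f ≈ 0.2199 of each dose.
Accumulation ratio R = 1/(1 − f) ≈ 1/0.7801 ≈ 1.2819.
Each bolus raises the concentration by D/Vd = 280/91 ≈ 3.077 mcg/mL.
Steady-state peak Cmax,ss = C₀·R ≈ 3.077 × 1.2819 ≈ 3.944 mcg/mL.
One interval later, Cmin,ss = Cmax,ss·e^(−kτ) ≈ 3.944 × 0.2199 ≈ 0.867 mcg/mL.
Trough 0.9 mcg/mL vs MEC 1 mcg/mL: subtherapeutic.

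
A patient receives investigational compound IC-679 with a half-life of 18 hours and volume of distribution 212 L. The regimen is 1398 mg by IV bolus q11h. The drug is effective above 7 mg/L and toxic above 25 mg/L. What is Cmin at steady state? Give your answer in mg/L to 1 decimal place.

k = ln2/t½ = ln2/18 ≈ 0.038508 h⁻¹; fraction remaining f = e^(−kτ) = e^(−0.038508×11) ≈ 0.6547.
At steady state, accumulation factor R = 1/(1 − e^(−kτ)) ≈ 2.8960.
Each bolus raises the concentration by D/Vd = 1398/212 ≈ 6.594 mg/L.
Cmax,ss = C₀/(1 − f) ≈ 6.594/0.3453 ≈ 19.096 mg/L.
One interval later, Cmin,ss = Cmax,ss·e^(−kτ) ≈ 19.096 × 0.6547 ≈ 12.502 mg/L.
Trough 12.5 mg/L vs MEC 7 mg/L: adequate.

12.5 mg/L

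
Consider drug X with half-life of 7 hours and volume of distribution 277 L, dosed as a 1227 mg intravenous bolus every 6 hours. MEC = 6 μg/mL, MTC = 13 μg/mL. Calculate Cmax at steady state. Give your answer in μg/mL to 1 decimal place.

Over one 6-h interval, 6/7 ≈ 0.85714 half-lives elapse, leaving f ≈ 0.5520 of each dose.
At steady state, accumulation factor R = 1/(1 − e^(−kτ)) ≈ 2.2321.
Single-dose peak C₀ = D/Vd = 1227/277 ≈ 4.430 μg/mL.
Cmax,ss = C₀/(1 − f) ≈ 4.430/0.4480 ≈ 9.888 μg/mL.
Peak 9.9 μg/mL vs MTC 13 μg/mL: below toxic threshold.

9.9 μg/mL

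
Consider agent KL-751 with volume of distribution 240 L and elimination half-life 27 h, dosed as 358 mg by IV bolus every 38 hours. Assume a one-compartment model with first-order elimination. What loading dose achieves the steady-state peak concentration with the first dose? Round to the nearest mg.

575 mg

f = (1/2)^(38/27) ≈ 0.376989; accumulation ratio R = 1/(1−f) ≈ 1.60511.
Loading dose to hit Cmax,ss on first dose: D_load = D_maint·R ≈ 358 × 1.60511 ≈ 574.63 mg.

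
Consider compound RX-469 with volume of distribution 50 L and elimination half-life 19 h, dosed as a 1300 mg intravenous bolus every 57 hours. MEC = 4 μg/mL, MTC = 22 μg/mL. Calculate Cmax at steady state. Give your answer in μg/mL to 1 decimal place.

τ = 57 h = 3 half-lives, so f = (1/2)^3 = 0.125.
At steady state, R = 1/(1 − 0.125) = 8/7.
Single-dose peak C₀ = D/Vd = 1300/50 = 26 μg/mL.
Steady-state peak Cmax,ss = C₀·R = 26 × 8/7 ≈ 29.714 μg/mL.
Peak 29.7 μg/mL vs MTC 22 μg/mL: exceeds toxic threshold.

29.7 μg/mL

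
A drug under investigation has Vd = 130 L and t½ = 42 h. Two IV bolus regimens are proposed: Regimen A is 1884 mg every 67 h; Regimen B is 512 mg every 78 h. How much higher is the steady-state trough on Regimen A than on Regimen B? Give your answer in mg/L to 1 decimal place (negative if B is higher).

5.7 mg/L

Regimen A: f = (1/2)^(67/42) ≈ 0.3310; Cmin,ss = (1884/130)·f/(1−f) ≈ 7.170 mg/L.
Regimen B: f = (1/2)^(78/42) ≈ 0.2760; Cmin,ss = (512/130)·f/(1−f) ≈ 1.501 mg/L.
Difference ≈ 7.170 − 1.501 ≈ 5.669 mg/L.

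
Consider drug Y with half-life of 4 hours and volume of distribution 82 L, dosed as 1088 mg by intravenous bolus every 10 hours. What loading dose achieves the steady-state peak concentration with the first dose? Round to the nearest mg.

f = (1/2)^(10/4) ≈ 0.176777; accumulation ratio R = 1/(1−f) ≈ 1.21474.
Loading dose to hit Cmax,ss on first dose: D_load = D_maint·R ≈ 1088 × 1.21474 ≈ 1321.64 mg.

1322 mg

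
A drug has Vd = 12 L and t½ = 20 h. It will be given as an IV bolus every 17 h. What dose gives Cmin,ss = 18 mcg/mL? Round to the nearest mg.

τ/t½ = 17/20 ≈ 0.85, so f = (1/2)^(17/20) ≈ 0.554785.
Cmin,ss = (D/Vd)·f/(1−f), so D = Cmin,ss·Vd·(1−f)/f.
D = 18 × 12 × (1−f)/f ≈ 18 × 12 × 0.80250 ≈ 173.34 mg.

173 mg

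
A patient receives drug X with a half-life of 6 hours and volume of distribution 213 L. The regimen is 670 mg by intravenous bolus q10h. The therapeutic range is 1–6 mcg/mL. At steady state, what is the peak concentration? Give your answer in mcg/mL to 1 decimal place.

4.6 mcg/mL

τ/t½ = 10/6 ≈ 1.6667, so fraction remaining f = (1/2)^(10/6) ≈ 0.3150.
Accumulation ratio R = 1/(1 − f) ≈ 1/0.6850 ≈ 1.4599.
Each bolus raises the concentration by D/Vd = 670/213 ≈ 3.146 mcg/mL.
Steady-state peak Cmax,ss = C₀·R ≈ 3.146 × 1.4599 ≈ 4.593 mcg/mL.
Peak 4.6 mcg/mL vs MTC 6 mcg/mL: below toxic threshold.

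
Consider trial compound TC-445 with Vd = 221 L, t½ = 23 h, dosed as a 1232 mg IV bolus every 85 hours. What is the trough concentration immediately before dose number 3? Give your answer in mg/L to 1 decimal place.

f = (1/2)^(τ/t½) = (1/2)^(85/23) ≈ 0.0772.
C₀ = D/Vd = 1232/221 ≈ 5.575 mg/L.
Before the 3rd dose, 2 doses have been given. Superposition: Cmin = C₀·(f + f²).
≈ 5.575 × (0.0772 + 0.0060) ≈ 5.575 × 0.0832 ≈ 0.464 mg/L.

0.5 mg/L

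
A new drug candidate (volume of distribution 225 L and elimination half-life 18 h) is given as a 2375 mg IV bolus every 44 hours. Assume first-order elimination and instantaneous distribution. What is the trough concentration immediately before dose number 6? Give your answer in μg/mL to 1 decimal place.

2.4 μg/mL

f = (1/2)^(τ/t½) = (1/2)^(44/18) ≈ 0.1837.
C₀ = D/Vd = 2375/225 ≈ 10.556 μg/mL.
Before the 6th dose, 5 doses have been given. Superposition: Cmin = C₀·(f + f² + … + f^5).
≈ 10.556 × (0.1837 + 0.0337 + 0.0062 + 0.0011 + 0.0002) ≈ 10.556 × 0.2249 ≈ 2.374 μg/mL.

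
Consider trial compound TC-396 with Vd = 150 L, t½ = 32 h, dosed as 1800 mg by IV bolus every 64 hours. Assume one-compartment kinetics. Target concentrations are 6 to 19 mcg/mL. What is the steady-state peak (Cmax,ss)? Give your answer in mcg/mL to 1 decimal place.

16.0 mcg/mL

The dosing interval is 2 half-lives, so f = 2^(−2) = 0.25.
At steady state, R = 1/(1 − 0.25) = 4/3.
Single-dose peak C₀ = D/Vd = 1800/150 = 12 mcg/mL.
Steady-state peak Cmax,ss = C₀·R = 12 × 4/3 ≈ 16.000 mcg/mL.
Peak 16.0 mcg/mL vs MTC 19 mcg/mL: below toxic threshold.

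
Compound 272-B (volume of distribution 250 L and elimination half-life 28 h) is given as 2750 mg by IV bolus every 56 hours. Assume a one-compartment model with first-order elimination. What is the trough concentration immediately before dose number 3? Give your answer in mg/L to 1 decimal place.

3.4 mg/L

f = (1/2)^(τ/t½) = (1/2)^(56/28) ≈ 0.2500.
C₀ = D/Vd = 2750/250 ≈ 11.000 mg/L.
Before the 3rd dose, 2 doses have been given. Superposition: Cmin = C₀·(f + f²).
≈ 11.000 × (0.2500 + 0.0625) ≈ 11.000 × 0.3125 ≈ 3.438 mg/L.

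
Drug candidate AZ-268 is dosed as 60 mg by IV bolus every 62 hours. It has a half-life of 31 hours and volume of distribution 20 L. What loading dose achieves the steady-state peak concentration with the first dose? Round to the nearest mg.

f = (1/2)^(62/31) ≈ 0.250000; accumulation ratio R = 1/(1−f) ≈ 1.33333.
Loading dose to hit Cmax,ss on first dose: D_load = D_maint·R ≈ 60 × 1.33333 ≈ 80.00 mg.

80 mg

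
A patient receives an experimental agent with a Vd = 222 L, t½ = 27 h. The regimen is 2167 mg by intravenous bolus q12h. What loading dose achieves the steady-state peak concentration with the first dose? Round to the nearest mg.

f = (1/2)^(12/27) ≈ 0.734867; accumulation ratio R = 1/(1−f) ≈ 3.77169.
Loading dose to hit Cmax,ss on first dose: D_load = D_maint·R ≈ 2167 × 3.77169 ≈ 8173.25 mg.

8173 mg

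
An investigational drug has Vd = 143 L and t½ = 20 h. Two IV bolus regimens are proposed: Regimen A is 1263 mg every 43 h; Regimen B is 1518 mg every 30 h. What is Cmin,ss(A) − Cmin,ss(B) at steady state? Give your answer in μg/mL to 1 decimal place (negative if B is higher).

-3.2 μg/mL

Regimen A: f = (1/2)^(43/20) ≈ 0.2253; Cmin,ss = (1263/143)·f/(1−f) ≈ 2.569 μg/mL.
Regimen B: f = (1/2)^(30/20) ≈ 0.3536; Cmin,ss = (1518/143)·f/(1−f) ≈ 5.807 μg/mL.
Difference ≈ 2.569 − 5.807 ≈ -3.238 μg/mL.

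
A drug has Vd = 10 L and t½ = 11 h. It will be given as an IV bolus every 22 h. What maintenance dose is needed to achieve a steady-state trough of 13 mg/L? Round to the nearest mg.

390 mg

τ/t½ = 22/11 ≈ 2, so f = (1/2)^(22/11) ≈ 0.250000.
Cmin,ss = (D/Vd)·f/(1−f), so D = Cmin,ss·Vd·(1−f)/f.
D = 13 × 10 × (1−f)/f ≈ 13 × 10 × 3.00000 ≈ 390.00 mg.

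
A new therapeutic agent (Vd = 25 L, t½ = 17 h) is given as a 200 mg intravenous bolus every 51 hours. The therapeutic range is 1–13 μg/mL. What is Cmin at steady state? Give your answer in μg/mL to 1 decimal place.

1.1 μg/mL

The dosing interval is 3 half-lives, so f = 2^(−3) = 0.125.
At steady state, R = 1/(1 − 0.125) = 8/7.
Single-dose peak C₀ = D/Vd = 200/25 = 8 μg/mL.
Steady-state peak Cmax,ss = C₀·R = 8 × 8/7 ≈ 9.143 μg/mL.
Steady-state trough Cmin,ss = Cmax,ss·f ≈ 9.143 × 0.125 ≈ 1.143 μg/mL.
Trough 1.1 μg/mL vs MEC 1 μg/mL: adequate.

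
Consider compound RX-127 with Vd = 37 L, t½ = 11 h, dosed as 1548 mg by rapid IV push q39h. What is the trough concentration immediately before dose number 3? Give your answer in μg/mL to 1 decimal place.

3.9 μg/mL

f = (1/2)^(τ/t½) = (1/2)^(39/11) ≈ 0.0856.
C₀ = D/Vd = 1548/37 ≈ 41.838 μg/mL.
Before the 3rd dose, 2 doses have been given. Superposition: Cmin = C₀·(f + f²).
≈ 41.838 × (0.0856 + 0.0073) ≈ 41.838 × 0.0929 ≈ 3.887 μg/mL.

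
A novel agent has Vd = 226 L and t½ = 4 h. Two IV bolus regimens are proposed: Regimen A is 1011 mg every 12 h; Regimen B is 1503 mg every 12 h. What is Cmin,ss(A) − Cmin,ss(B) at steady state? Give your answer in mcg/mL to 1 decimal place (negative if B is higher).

Regimen A: f = (1/2)^(12/4) ≈ 0.1250; Cmin,ss = (1011/226)·f/(1−f) ≈ 0.639 mcg/mL.
Regimen B: f = (1/2)^(12/4) ≈ 0.1250; Cmin,ss = (1503/226)·f/(1−f) ≈ 0.950 mcg/mL.
Difference ≈ 0.639 − 0.950 ≈ -0.311 mcg/mL.

-0.3 mcg/mL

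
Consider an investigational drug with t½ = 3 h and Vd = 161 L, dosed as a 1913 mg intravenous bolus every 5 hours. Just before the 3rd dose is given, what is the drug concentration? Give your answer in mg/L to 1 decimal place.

f = (1/2)^(τ/t½) = (1/2)^(5/3) ≈ 0.3150.
C₀ = D/Vd = 1913/161 ≈ 11.882 mg/L.
Before the 3rd dose, 2 doses have been given. Superposition: Cmin = C₀·(f + f²).
≈ 11.882 × (0.3150 + 0.0992) ≈ 11.882 × 0.4142 ≈ 4.922 mg/L.

4.9 mg/L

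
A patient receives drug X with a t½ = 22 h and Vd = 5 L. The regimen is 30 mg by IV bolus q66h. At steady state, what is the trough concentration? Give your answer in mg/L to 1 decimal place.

The dosing interval is 3 half-lives, so f = 2^(−3) = 0.125.
Accumulation ratio R = 1/(1 − f) = 1/0.875 = 8/7.
Single-dose peak C₀ = D/Vd = 30/5 = 6 mg/L.
Steady-state peak Cmax,ss = C₀·R = 6 × 8/7 ≈ 6.857 mg/L.
Steady-state trough Cmin,ss = Cmax,ss·f ≈ 6.857 × 0.125 ≈ 0.857 mg/L.

0.9 mg/L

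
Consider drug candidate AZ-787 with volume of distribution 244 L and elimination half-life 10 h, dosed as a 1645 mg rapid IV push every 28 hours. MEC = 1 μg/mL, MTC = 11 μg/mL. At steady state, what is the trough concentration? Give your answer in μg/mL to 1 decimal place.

k = ln2/t½ = ln2/10 ≈ 0.069315 h⁻¹; fraction remaining f = e^(−kτ) = e^(−0.069315×28) ≈ 0.1436.
Accumulation ratio R = 1/(1 − f) ≈ 1/0.8564 ≈ 1.1677.
Each bolus raises the concentration by D/Vd = 1645/244 ≈ 6.742 μg/mL.
Steady-state peak Cmax,ss = C₀·R ≈ 6.742 × 1.1677 ≈ 7.873 μg/mL.
One interval later, Cmin,ss = Cmax,ss·e^(−kτ) ≈ 7.873 × 0.1436 ≈ 1.131 μg/mL.
Trough 1.1 μg/mL vs MEC 1 μg/mL: adequate.

1.1 μg/mL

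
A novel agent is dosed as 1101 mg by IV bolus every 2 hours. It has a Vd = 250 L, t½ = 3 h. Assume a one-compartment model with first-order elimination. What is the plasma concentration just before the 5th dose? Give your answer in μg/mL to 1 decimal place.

f = (1/2)^(τ/t½) = (1/2)^(2/3) ≈ 0.6300.
C₀ = D/Vd = 1101/250 ≈ 4.404 μg/mL.
Before the 5th dose, 4 doses have been given. Superposition: Cmin = C₀·(f + f² + … + f^4).
≈ 4.404 × (0.6300 + 0.3969 + 0.2500 + 0.1575) ≈ 4.404 × 1.4344 ≈ 6.317 μg/mL.

6.3 μg/mL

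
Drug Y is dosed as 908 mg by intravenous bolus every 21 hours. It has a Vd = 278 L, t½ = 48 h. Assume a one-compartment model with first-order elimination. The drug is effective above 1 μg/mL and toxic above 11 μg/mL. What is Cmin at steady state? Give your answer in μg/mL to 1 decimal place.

9.2 μg/mL

k = ln2/t½ = ln2/48 ≈ 0.014441 h⁻¹; fraction remaining f = e^(−kτ) = e^(−0.014441×21) ≈ 0.7384.
At steady state, accumulation factor R = 1/(1 − e^(−kτ)) ≈ 3.8226.
Single-dose peak C₀ = D/Vd = 908/278 ≈ 3.266 μg/mL.
Steady-state peak Cmax,ss = C₀·R ≈ 3.266 × 3.8226 ≈ 12.485 μg/mL.
One interval later, Cmin,ss = Cmax,ss·e^(−kτ) ≈ 12.485 × 0.7384 ≈ 9.219 μg/mL.
Trough 9.2 μg/mL vs MEC 1 μg/mL: adequate.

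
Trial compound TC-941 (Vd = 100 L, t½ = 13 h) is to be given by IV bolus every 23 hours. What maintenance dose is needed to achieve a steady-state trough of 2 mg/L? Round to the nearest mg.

τ/t½ = 23/13 ≈ 1.7692, so f = (1/2)^(23/13) ≈ 0.293365.
Cmin,ss = (D/Vd)·f/(1−f), so D = Cmin,ss·Vd·(1−f)/f.
D = 2 × 100 × (1−f)/f ≈ 2 × 100 × 2.40872 ≈ 481.74 mg.

482 mg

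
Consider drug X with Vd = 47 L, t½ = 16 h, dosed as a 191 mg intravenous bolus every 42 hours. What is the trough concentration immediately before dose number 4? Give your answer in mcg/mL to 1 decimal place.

f = (1/2)^(τ/t½) = (1/2)^(42/16) ≈ 0.1621.
C₀ = D/Vd = 191/47 ≈ 4.064 mcg/mL.
Before the 4th dose, 3 doses have been given. Superposition: Cmin = C₀·(f + f² + … + f^3).
≈ 4.064 × (0.1621 + 0.0263 + 0.0043) ≈ 4.064 × 0.1927 ≈ 0.783 mcg/mL.

0.8 mcg/mL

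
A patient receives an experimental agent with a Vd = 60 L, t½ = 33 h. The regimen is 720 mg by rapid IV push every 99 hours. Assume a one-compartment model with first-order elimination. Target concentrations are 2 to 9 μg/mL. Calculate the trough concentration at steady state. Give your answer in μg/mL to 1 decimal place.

1.7 μg/mL

The dosing interval is 3 half-lives, so f = 2^(−3) = 0.125.
At steady state, R = 1/(1 − 0.125) = 8/7.
Single-dose peak C₀ = D/Vd = 720/60 = 12 μg/mL.
Steady-state peak Cmax,ss = C₀·R = 12 × 8/7 ≈ 13.714 μg/mL.
Steady-state trough Cmin,ss = Cmax,ss·f ≈ 13.714 × 0.125 ≈ 1.714 μg/mL.
Trough 1.7 μg/mL vs MEC 2 μg/mL: subtherapeutic.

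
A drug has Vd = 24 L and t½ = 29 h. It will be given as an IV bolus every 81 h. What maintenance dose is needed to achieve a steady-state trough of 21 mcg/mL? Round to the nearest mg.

τ/t½ = 81/29 ≈ 2.7931, so f = (1/2)^(81/29) ≈ 0.144275.
Cmin,ss = (D/Vd)·f/(1−f), so D = Cmin,ss·Vd·(1−f)/f.
D = 21 × 24 × (1−f)/f ≈ 21 × 24 × 5.93121 ≈ 2989.33 mg.

2989 mg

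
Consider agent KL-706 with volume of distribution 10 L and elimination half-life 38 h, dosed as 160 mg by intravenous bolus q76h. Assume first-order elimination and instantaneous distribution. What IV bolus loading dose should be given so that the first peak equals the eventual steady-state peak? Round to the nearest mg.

f = (1/2)^(76/38) ≈ 0.250000; accumulation ratio R = 1/(1−f) ≈ 1.33333.
Loading dose to hit Cmax,ss on first dose: D_load = D_maint·R ≈ 160 × 1.33333 ≈ 213.33 mg.

213 mg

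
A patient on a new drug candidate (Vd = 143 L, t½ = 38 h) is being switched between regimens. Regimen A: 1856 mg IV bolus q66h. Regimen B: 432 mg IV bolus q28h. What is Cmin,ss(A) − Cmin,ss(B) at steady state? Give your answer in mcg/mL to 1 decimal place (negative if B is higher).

Regimen A: f = (1/2)^(66/38) ≈ 0.3000; Cmin,ss = (1856/143)·f/(1−f) ≈ 5.562 mcg/mL.
Regimen B: f = (1/2)^(28/38) ≈ 0.6001; Cmin,ss = (432/143)·f/(1−f) ≈ 4.533 mcg/mL.
Difference ≈ 5.562 − 4.533 ≈ 1.029 mcg/mL.

1.0 mcg/mL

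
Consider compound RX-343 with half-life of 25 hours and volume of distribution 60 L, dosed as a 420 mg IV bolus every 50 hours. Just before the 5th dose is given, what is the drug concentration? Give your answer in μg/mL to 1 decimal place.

2.3 μg/mL

f = (1/2)^(τ/t½) = (1/2)^(50/25) ≈ 0.2500.
C₀ = D/Vd = 420/60 ≈ 7.000 μg/mL.
Before the 5th dose, 4 doses have been given. Superposition: Cmin = C₀·(f + f² + … + f^4).
≈ 7.000 × (0.2500 + 0.0625 + 0.0156 + 0.0039) ≈ 7.000 × 0.3320 ≈ 2.324 μg/mL.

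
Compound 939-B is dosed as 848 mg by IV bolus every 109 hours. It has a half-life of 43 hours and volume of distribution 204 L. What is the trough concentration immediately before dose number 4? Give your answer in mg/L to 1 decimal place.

0.9 mg/L

f = (1/2)^(τ/t½) = (1/2)^(109/43) ≈ 0.1726.
C₀ = D/Vd = 848/204 ≈ 4.157 mg/L.
Before the 4th dose, 3 doses have been given. Superposition: Cmin = C₀·(f + f² + … + f^3).
≈ 4.157 × (0.1726 + 0.0298 + 0.0051) ≈ 4.157 × 0.2075 ≈ 0.863 mg/L.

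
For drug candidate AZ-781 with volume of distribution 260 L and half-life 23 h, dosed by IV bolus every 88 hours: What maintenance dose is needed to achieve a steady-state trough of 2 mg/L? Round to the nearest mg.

τ/t½ = 88/23 ≈ 3.8261, so f = (1/2)^(88/23) ≈ 0.070507.
Cmin,ss = (D/Vd)·f/(1−f), so D = Cmin,ss·Vd·(1−f)/f.
D = 2 × 260 × (1−f)/f ≈ 2 × 260 × 13.18299 ≈ 6855.15 mg.

6855 mg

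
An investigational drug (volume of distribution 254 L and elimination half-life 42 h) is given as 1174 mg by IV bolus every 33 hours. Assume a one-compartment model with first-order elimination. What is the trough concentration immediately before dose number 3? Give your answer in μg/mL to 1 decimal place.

4.2 μg/mL

f = (1/2)^(τ/t½) = (1/2)^(33/42) ≈ 0.5801.
C₀ = D/Vd = 1174/254 ≈ 4.622 μg/mL.
Before the 3rd dose, 2 doses have been given. Superposition: Cmin = C₀·(f + f²).
≈ 4.622 × (0.5801 + 0.3365) ≈ 4.622 × 0.9166 ≈ 4.237 μg/mL.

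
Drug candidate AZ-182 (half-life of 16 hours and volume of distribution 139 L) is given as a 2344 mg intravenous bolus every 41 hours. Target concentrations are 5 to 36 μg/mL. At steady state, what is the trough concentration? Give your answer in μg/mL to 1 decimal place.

Over one 41-h interval, 41/16 ≈ 2.5625 half-lives elapse, leaving f ≈ 0.1693 of each dose.
Accumulation ratio R = 1/(1 − f) ≈ 1/0.8307 ≈ 1.2038.
Single-dose peak C₀ = D/Vd = 2344/139 ≈ 16.863 μg/mL.
Steady-state peak Cmax,ss = C₀·R ≈ 16.863 × 1.2038 ≈ 20.300 μg/mL.
Steady-state trough Cmin,ss = Cmax,ss·f ≈ 20.300 × 0.1693 ≈ 3.437 μg/mL.
Trough 3.4 μg/mL vs MEC 5 μg/mL: subtherapeutic.

3.4 μg/mL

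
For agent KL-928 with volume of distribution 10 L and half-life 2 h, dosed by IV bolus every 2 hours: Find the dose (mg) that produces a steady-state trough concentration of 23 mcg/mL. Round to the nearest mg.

τ/t½ = 2/2 ≈ 1, so f = (1/2)^(2/2) ≈ 0.500000.
Cmin,ss = (D/Vd)·f/(1−f), so D = Cmin,ss·Vd·(1−f)/f.
D = 23 × 10 × (1−f)/f ≈ 23 × 10 × 1.00000 ≈ 230.00 mg.

230 mg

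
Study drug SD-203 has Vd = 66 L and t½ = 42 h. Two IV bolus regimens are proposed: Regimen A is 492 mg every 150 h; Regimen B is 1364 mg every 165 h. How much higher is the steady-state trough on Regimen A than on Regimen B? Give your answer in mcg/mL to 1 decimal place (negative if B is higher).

-0.8 mcg/mL

Regimen A: f = (1/2)^(150/42) ≈ 0.0841; Cmin,ss = (492/66)·f/(1−f) ≈ 0.684 mcg/mL.
Regimen B: f = (1/2)^(165/42) ≈ 0.0657; Cmin,ss = (1364/66)·f/(1−f) ≈ 1.453 mcg/mL.
Difference ≈ 0.684 − 1.453 ≈ -0.769 mcg/mL.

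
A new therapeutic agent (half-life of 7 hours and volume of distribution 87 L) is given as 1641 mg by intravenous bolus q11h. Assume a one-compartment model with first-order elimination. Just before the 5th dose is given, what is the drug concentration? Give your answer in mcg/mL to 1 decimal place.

9.4 mcg/mL

f = (1/2)^(τ/t½) = (1/2)^(11/7) ≈ 0.3365.
C₀ = D/Vd = 1641/87 ≈ 18.862 mcg/mL.
Before the 5th dose, 4 doses have been given. Superposition: Cmin = C₀·(f + f² + … + f^4).
≈ 18.862 × (0.3365 + 0.1132 + 0.0381 + 0.0128) ≈ 18.862 × 0.5006 ≈ 9.442 mcg/mL.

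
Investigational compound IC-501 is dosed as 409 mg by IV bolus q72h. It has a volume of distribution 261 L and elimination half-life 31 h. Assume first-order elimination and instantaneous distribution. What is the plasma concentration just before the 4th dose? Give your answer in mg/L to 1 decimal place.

0.4 mg/L

f = (1/2)^(τ/t½) = (1/2)^(72/31) ≈ 0.1999.
C₀ = D/Vd = 409/261 ≈ 1.567 mg/L.
Before the 4th dose, 3 doses have been given. Superposition: Cmin = C₀·(f + f² + … + f^3).
≈ 1.567 × (0.1999 + 0.0400 + 0.0080) ≈ 1.567 × 0.2479 ≈ 0.388 mg/L.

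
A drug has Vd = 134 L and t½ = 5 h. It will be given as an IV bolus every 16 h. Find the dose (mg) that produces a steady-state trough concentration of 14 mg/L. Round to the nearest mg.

τ/t½ = 16/5 ≈ 3.2, so f = (1/2)^(16/5) ≈ 0.108819.
Cmin,ss = (D/Vd)·f/(1−f), so D = Cmin,ss·Vd·(1−f)/f.
D = 14 × 134 × (1−f)/f ≈ 14 × 134 × 8.18957 ≈ 15363.63 mg.

15364 mg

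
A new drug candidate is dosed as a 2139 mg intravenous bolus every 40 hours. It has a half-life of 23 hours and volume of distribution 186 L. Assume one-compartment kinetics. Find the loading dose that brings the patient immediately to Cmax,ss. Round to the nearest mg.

f = (1/2)^(40/23) ≈ 0.299550; accumulation ratio R = 1/(1−f) ≈ 1.42765.
Loading dose to hit Cmax,ss on first dose: D_load = D_maint·R ≈ 2139 × 1.42765 ≈ 3053.74 mg.

3054 mg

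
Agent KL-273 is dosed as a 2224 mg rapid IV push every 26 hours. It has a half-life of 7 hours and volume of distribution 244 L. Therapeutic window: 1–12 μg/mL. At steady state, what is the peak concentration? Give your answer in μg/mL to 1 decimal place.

9.9 μg/mL

τ/t½ = 26/7 ≈ 3.7143, so fraction remaining f = (1/2)^(26/7) ≈ 0.0762.
At steady state, accumulation factor R = 1/(1 − e^(−kτ)) ≈ 1.0825.
Each bolus raises the concentration by D/Vd = 2224/244 ≈ 9.115 μg/mL.
Steady-state peak Cmax,ss = C₀·R ≈ 9.115 × 1.0825 ≈ 9.867 μg/mL.
Peak 9.9 μg/mL vs MTC 12 μg/mL: below toxic threshold.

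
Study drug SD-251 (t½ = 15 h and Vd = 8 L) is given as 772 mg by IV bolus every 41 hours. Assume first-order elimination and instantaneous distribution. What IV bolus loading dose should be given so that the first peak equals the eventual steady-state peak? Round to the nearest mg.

f = (1/2)^(41/15) ≈ 0.150378; accumulation ratio R = 1/(1−f) ≈ 1.17699.
Loading dose to hit Cmax,ss on first dose: D_load = D_maint·R ≈ 772 × 1.17699 ≈ 908.64 mg.

909 mg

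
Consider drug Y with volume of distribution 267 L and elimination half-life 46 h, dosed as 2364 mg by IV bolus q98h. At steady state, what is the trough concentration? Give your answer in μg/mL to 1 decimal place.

k = ln2/t½ = ln2/46 ≈ 0.015068 h⁻¹; fraction remaining f = e^(−kτ) = e^(−0.015068×98) ≈ 0.2284.
Each bolus raises the concentration by D/Vd = 2364/267 ≈ 8.854 μg/mL.
Steady-state trough Cmin,ss = C₀·f/(1−f) ≈ 8.854 × 0.2284/0.7716 ≈ 2.621 μg/mL.

2.6 μg/mL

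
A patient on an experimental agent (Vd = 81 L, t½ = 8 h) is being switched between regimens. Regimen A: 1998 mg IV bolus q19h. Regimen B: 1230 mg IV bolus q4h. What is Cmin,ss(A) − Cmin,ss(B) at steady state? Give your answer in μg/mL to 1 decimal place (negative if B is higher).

Regimen A: f = (1/2)^(19/8) ≈ 0.1928; Cmin,ss = (1998/81)·f/(1−f) ≈ 5.892 μg/mL.
Regimen B: f = (1/2)^(4/8) ≈ 0.7071; Cmin,ss = (1230/81)·f/(1−f) ≈ 36.659 μg/mL.
Difference ≈ 5.892 − 36.659 ≈ -30.767 μg/mL.

-30.8 μg/mL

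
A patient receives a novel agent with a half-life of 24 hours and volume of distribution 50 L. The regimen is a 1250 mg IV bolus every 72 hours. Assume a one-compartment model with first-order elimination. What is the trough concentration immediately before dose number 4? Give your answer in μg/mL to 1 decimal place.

3.6 μg/mL

f = (1/2)^(τ/t½) = (1/2)^(72/24) ≈ 0.1250.
C₀ = D/Vd = 1250/50 ≈ 25.000 μg/mL.
Before the 4th dose, 3 doses have been given. Superposition: Cmin = C₀·(f + f² + … + f^3).
≈ 25.000 × (0.1250 + 0.0156 + 0.0020) ≈ 25.000 × 0.1426 ≈ 3.565 μg/mL.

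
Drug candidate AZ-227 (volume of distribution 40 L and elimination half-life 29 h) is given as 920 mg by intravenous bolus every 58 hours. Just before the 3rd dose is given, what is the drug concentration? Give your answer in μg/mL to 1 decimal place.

f = (1/2)^(τ/t½) = (1/2)^(58/29) ≈ 0.2500.
C₀ = D/Vd = 920/40 ≈ 23.000 μg/mL.
Before the 3rd dose, 2 doses have been given. Superposition: Cmin = C₀·(f + f²).
≈ 23.000 × (0.2500 + 0.0625) ≈ 23.000 × 0.3125 ≈ 7.188 μg/mL.

7.2 μg/mL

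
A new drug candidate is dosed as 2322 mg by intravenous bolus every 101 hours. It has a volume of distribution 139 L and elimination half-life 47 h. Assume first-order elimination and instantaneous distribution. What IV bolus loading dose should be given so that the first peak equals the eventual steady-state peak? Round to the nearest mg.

2998 mg

f = (1/2)^(101/47) ≈ 0.225479; accumulation ratio R = 1/(1−f) ≈ 1.29112.
Loading dose to hit Cmax,ss on first dose: D_load = D_maint·R ≈ 2322 × 1.29112 ≈ 2997.98 mg.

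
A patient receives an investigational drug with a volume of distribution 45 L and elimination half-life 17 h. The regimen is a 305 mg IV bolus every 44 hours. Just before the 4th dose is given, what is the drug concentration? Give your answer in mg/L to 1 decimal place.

f = (1/2)^(τ/t½) = (1/2)^(44/17) ≈ 0.1663.
C₀ = D/Vd = 305/45 ≈ 6.778 mg/L.
Before the 4th dose, 3 doses have been given. Superposition: Cmin = C₀·(f + f² + … + f^3).
≈ 6.778 × (0.1663 + 0.0277 + 0.0046) ≈ 6.778 × 0.1986 ≈ 1.346 mg/L.

1.3 mg/L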